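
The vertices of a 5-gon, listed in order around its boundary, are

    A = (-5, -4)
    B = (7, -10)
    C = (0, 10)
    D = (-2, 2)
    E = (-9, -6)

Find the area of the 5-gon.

Σ = (78) + (70) + (20) + (30) + (6) = 204
Area = |Σ|/2 = 102.

102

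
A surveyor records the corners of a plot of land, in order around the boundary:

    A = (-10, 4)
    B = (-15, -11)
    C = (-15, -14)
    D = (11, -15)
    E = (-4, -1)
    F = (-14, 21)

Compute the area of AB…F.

Cross-terms: 170, 45, 379, -71, -98, 154  ⇒  Σ = 579
Area = |Σ|/2 = 289.5.

289.5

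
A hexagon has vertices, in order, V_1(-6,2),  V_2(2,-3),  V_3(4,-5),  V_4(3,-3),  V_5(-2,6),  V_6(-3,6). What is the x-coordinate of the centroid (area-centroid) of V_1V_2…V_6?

-311/201

Apply the surveyor's formula. First the cross-terms c_i = x_i·y_{i+1} − x_{i+1}·y_i:
  14, 2, 3, 12, 6, 30  ⇒  2A = 67, A = 33.5.
Then Σ (x_i + x_{i+1})·c_i = -311, so x̄ = -311 / (6·33.5) = -311/201.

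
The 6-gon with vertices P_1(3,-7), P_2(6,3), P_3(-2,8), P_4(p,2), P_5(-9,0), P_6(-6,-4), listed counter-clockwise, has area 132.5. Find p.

-7

Write out the shoelace sum; only the two edges meeting at P_4 involve p:
2·Area = [((-2)·2 − p·8) + (p·0 − (-9)·2)] + 195
       = -8·p + 209 = 265
⇒ p = -7.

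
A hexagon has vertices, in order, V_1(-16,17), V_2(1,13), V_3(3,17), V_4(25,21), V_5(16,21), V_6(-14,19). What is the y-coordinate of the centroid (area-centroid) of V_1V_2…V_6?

1089/61

Apply the surveyor's formula. First the cross-terms c_i = x_i·y_{i+1} − x_{i+1}·y_i:
  -225, -22, -362, 189, 598, 66  ⇒  2A = 244, A = 122.
Then Σ (y_i + y_{i+1})·c_i = 13068, so ȳ = 13068 / (6·122) = 1089/61.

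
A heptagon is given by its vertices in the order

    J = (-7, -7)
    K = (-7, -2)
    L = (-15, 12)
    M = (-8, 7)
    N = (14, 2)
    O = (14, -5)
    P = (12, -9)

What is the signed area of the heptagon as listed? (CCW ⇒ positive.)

Apply Gauss's area formula: 2A = Σ (x_i·y_{i+1} − x_{i+1}·y_i), indices taken mod 7.
J→K: (-7)(-2) − (-7)(-7) = -35
K→L: (-7)(12) − (-15)(-2) = -114
L→M: (-15)(7) − (-8)(12) = -9
M→N: (-8)(2) − (14)(7) = -114
N→O: (14)(-5) − (14)(2) = -98
O→P: (14)(-9) − (12)(-5) = -66
P→J: (12)(-7) − (-7)(-9) = -147
Σ = -583
Signed area = Σ/2 = -291.5 (negative ⇒ clockwise traversal).

-291.5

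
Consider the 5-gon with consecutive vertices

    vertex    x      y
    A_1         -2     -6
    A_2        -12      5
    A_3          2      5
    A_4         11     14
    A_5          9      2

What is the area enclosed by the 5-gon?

166.5

Apply the shoelace (surveyor's) formula: 2A = Σ (x_i·y_{i+1} − x_{i+1}·y_i), indices taken mod 5.
Σ = (-82) + (-70) + (-27) + (-104) + (-50) = -333
Area = |Σ|/2 = 166.5.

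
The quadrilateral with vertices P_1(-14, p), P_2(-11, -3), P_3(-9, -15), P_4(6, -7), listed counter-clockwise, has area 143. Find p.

3

Write out the shoelace sum; only the two edges meeting at P_1 involve p:
2·Area = [(6·p − (-14)·(-7)) + ((-14)·(-3) − (-11)·p)] + 291
       = 17·p + 235 = 286
⇒ p = 3.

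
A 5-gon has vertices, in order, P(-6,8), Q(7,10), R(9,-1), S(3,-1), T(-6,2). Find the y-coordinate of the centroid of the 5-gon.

1103/255

Apply the shoelace formula. First the cross-terms c_i = x_i·y_{i+1} − x_{i+1}·y_i:
  -116, -97, -6, 0, -36  ⇒  2A = -255, A = -127.5.
Then Σ (y_i + y_{i+1})·c_i = -3309, so ȳ = -3309 / (6·(-127.5)) = 1103/255.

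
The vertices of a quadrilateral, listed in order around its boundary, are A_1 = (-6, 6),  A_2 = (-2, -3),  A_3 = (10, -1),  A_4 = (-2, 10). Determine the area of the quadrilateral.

Cross-terms: 30, 32, 98, 48  ⇒  Σ = 208
Area = |Σ|/2 = 104.

104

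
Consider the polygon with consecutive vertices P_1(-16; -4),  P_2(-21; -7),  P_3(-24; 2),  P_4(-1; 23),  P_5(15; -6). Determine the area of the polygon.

613.5

Cross-terms: 28, -210, -550, -339, -156  ⇒  Σ = -1227
Area = |Σ|/2 = 613.5.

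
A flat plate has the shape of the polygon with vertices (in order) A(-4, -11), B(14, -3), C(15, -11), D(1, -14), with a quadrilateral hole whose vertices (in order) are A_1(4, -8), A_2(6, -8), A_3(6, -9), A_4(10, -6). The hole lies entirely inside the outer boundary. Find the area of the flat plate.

100.5

Outer boundary:
Σ = (166) + (-109) + (-199) + (-67) = -209
Area = |Σ|/2 = 104.5.
Hole:
Apply Gauss's area formula: 2A = Σ (x_i·y_{i+1} − x_{i+1}·y_i), indices taken mod 4.
Cross-terms: 16, -6, 54, -56  ⇒  Σ = 8
Area = |Σ|/2 = 4.
Net area = 104.5 − 4 = 100.5.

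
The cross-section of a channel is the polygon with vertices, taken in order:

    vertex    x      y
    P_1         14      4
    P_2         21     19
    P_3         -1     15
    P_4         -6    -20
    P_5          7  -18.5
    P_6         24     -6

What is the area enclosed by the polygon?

729.5

Apply the shoelace (surveyor's) formula: 2A = Σ (x_i·y_{i+1} − x_{i+1}·y_i), indices taken mod 6.
Cross-terms: 182, 334, 110, 251, 402, 180  ⇒  Σ = 1459
Area = |Σ|/2 = 729.5.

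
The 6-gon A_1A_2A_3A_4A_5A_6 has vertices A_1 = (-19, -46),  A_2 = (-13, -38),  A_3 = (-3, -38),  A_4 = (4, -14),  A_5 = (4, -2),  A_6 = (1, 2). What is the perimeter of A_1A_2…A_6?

114

|A_1A_2| = √((6)² + (8)²) = √100 = 10
|A_2A_3| = √((10)² + (0)²) = √100 = 10
|A_3A_4| = √((7)² + (24)²) = √625 = 25
|A_4A_5| = √((0)² + (12)²) = √144 = 12
|A_5A_6| = √((-3)² + (4)²) = √25 = 5
|A_6A_1| = √((-20)² + (-48)²) = √2704 = 52
Perimeter = 10 + 10 + 25 + 12 + 5 + 52 = 114.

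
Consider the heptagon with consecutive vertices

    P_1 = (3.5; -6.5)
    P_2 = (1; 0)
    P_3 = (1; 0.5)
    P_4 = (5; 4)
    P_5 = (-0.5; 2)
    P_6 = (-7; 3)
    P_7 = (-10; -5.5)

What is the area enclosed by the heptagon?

Apply Gauss's area formula: 2A = Σ (x_i·y_{i+1} − x_{i+1}·y_i), indices taken mod 7.
Σ = (6.5) + (0.5) + (1.5) + (12) + (12.5) + (68.5) + (84.25) = 185.75
Area = |Σ|/2 = 92.875.

92.875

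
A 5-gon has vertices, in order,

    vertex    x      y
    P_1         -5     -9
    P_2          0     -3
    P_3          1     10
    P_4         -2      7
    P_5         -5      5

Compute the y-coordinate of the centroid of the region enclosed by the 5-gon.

16/21

Apply Gauss's area formula. First the cross-terms c_i = x_i·y_{i+1} − x_{i+1}·y_i:
  15, 3, 27, 25, 70  ⇒  2A = 140, A = 70.
Then Σ (y_i + y_{i+1})·c_i = 320, so ȳ = 320 / (6·70) = 16/21.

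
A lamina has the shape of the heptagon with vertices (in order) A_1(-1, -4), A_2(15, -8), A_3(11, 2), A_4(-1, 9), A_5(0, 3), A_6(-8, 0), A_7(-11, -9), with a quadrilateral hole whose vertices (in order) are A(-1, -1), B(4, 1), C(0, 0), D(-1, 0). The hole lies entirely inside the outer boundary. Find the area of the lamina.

Outer boundary:
Cross-terms: 68, 118, 101, -3, 24, 72, 35  ⇒  Σ = 415
Area = |Σ|/2 = 207.5.
Hole:
Cross-terms: 3, 0, 0, 1  ⇒  Σ = 4
Area = |Σ|/2 = 2.
Net area = 207.5 − 2 = 205.5.

205.5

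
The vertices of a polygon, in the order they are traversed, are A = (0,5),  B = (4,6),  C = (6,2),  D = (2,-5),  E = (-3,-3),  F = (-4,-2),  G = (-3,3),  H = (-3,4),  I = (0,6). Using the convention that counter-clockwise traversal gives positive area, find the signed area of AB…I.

-74

Cross-terms: -20, -28, -34, -21, -6, -18, -3, -18, 0  ⇒  Σ = -148
Signed area = Σ/2 = -74 (negative ⇒ clockwise traversal).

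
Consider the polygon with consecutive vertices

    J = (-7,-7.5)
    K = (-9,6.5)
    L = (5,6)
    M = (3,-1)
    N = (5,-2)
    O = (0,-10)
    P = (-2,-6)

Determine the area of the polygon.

Apply Gauss's area formula: 2A = Σ (x_i·y_{i+1} − x_{i+1}·y_i), indices taken mod 7.
J→K: (-7)(6.5) − (-9)(-7.5) = -113
K→L: (-9)(6) − (5)(6.5) = -86.5
L→M: (5)(-1) − (3)(6) = -23
M→N: (3)(-2) − (5)(-1) = -1
N→O: (5)(-10) − (0)(-2) = -50
O→P: (0)(-6) − (-2)(-10) = -20
P→J: (-2)(-7.5) − (-7)(-6) = -27
Σ = -320.5
Area = |Σ|/2 = 160.25.

160.25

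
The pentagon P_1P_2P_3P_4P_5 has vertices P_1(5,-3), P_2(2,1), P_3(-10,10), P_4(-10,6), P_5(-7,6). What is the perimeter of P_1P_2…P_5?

|P_1P_2| = √((-3)² + (4)²) = √25 = 5
|P_2P_3| = √((-12)² + (9)²) = √225 = 15
|P_3P_4| = √((0)² + (-4)²) = √16 = 4
|P_4P_5| = √((3)² + (0)²) = √9 = 3
|P_5P_1| = √((12)² + (-9)²) = √225 = 15
Perimeter = 5 + 15 + 4 + 3 + 15 = 42.

42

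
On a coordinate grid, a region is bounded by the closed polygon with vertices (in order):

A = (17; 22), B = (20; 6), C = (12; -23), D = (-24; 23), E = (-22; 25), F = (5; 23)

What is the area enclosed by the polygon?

1076

A→B: (17)(6) − (20)(22) = -338
B→C: (20)(-23) − (12)(6) = -532
C→D: (12)(23) − (-24)(-23) = -276
D→E: (-24)(25) − (-22)(23) = -94
E→F: (-22)(23) − (5)(25) = -631
F→A: (5)(22) − (17)(23) = -281
Σ = -2152
Area = |Σ|/2 = 1076.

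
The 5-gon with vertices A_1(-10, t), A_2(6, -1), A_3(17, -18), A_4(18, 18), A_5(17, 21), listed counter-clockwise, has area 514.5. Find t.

18

Write out the shoelace sum; only the two edges meeting at A_1 involve t:
2·Area = [(17·t − (-10)·21) + ((-10)·(-1) − 6·t)] + 611
       = 11·t + 831 = 1029
⇒ t = 18.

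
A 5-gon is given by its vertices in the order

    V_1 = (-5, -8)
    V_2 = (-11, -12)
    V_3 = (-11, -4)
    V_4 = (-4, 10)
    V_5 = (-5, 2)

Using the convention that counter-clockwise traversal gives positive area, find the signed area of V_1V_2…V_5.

-75

Σ = (-28) + (-88) + (-126) + (42) + (50) = -150
Signed area = Σ/2 = -75 (negative ⇒ clockwise traversal).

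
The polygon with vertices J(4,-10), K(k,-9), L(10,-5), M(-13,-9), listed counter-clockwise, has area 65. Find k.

13

The doubled signed area Σ (x_i y_{i+1} − x_{i+1} y_i) is linear in k.
With k=0 it equals 65; the coefficient of k is 5 (from the two edges through K).
So 5·k + 65 = 2·65 = 130 ⇒ k = 13.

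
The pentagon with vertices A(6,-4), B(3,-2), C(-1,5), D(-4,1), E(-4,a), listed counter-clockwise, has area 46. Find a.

-4

The doubled signed area Σ (x_i y_{i+1} − x_{i+1} y_i) is linear in a.
With a=0 it equals 52; the coefficient of a is -10 (from the two edges through E).
So -10·a + 52 = 2·46 = 92 ⇒ a = -4.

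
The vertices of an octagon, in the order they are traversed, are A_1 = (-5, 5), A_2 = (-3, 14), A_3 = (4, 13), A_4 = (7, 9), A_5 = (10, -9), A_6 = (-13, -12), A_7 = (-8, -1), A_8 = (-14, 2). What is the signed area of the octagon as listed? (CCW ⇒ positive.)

Apply Gauss's area formula: 2A = Σ (x_i·y_{i+1} − x_{i+1}·y_i), indices taken mod 8.
Cross-terms: -55, -95, -55, -153, -237, -83, -30, -60  ⇒  Σ = -768
Signed area = Σ/2 = -384 (negative ⇒ clockwise traversal).

-384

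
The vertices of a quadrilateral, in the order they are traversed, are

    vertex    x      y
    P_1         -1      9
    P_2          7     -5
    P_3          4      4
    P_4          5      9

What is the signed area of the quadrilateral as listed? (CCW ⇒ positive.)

30

Cross-terms: -58, 48, 16, 54  ⇒  Σ = 60
Signed area = Σ/2 = 30 (positive ⇒ counter-clockwise traversal).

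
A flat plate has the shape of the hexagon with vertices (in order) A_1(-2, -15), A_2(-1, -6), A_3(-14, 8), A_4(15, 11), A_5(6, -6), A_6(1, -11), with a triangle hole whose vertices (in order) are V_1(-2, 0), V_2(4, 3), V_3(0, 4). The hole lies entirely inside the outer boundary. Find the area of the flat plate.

302

Outer boundary:
Apply the shoelace (surveyor's) formula: 2A = Σ (x_i·y_{i+1} − x_{i+1}·y_i), indices taken mod 6.
Σ = (-3) + (-92) + (-274) + (-156) + (-60) + (-37) = -622
Area = |Σ|/2 = 311.
Hole:
Apply Gauss's area formula: 2A = Σ (x_i·y_{i+1} − x_{i+1}·y_i), indices taken mod 3.
Σ = (-6) + (16) + (8) = 18
Area = |Σ|/2 = 9.
Net area = 311 − 9 = 302.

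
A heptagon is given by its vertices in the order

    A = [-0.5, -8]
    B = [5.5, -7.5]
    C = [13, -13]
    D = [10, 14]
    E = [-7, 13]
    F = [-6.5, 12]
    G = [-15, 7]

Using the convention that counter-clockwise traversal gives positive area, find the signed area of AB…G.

436.125

Apply Gauss's area formula: 2A = Σ (x_i·y_{i+1} − x_{i+1}·y_i), indices taken mod 7.
A→B: (-0.5)(-7.5) − (5.5)(-8) = 47.75
B→C: (5.5)(-13) − (13)(-7.5) = 26
C→D: (13)(14) − (10)(-13) = 312
D→E: (10)(13) − (-7)(14) = 228
E→F: (-7)(12) − (-6.5)(13) = 0.5
F→G: (-6.5)(7) − (-15)(12) = 134.5
G→A: (-15)(-8) − (-0.5)(7) = 123.5
Σ = 872.25
Signed area = Σ/2 = 436.125 (positive ⇒ counter-clockwise traversal).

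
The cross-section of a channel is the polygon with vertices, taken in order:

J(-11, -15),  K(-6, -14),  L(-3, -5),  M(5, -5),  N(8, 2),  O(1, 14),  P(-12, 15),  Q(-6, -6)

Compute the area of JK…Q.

310.5

Σ = (64) + (-12) + (40) + (50) + (110) + (183) + (162) + (24) = 621
Area = |Σ|/2 = 310.5.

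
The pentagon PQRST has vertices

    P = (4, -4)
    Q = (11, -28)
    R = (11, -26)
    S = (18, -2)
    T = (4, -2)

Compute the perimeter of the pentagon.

68

|PQ| = √((7)² + (-24)²) = √625 = 25
|QR| = √((0)² + (2)²) = √4 = 2
|RS| = √((7)² + (24)²) = √625 = 25
|ST| = √((-14)² + (0)²) = √196 = 14
|TP| = √((0)² + (-2)²) = √4 = 2
Perimeter = 25 + 2 + 25 + 14 + 2 = 68.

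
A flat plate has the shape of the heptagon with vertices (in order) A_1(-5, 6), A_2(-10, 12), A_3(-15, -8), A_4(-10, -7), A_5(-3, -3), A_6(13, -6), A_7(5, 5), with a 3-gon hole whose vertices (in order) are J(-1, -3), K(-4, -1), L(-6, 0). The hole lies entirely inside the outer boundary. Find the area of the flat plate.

250

Outer boundary:
Apply the shoelace formula: 2A = Σ (x_i·y_{i+1} − x_{i+1}·y_i), indices taken mod 7.
A_1→A_2: (-5)(12) − (-10)(6) = 0
A_2→A_3: (-10)(-8) − (-15)(12) = 260
A_3→A_4: (-15)(-7) − (-10)(-8) = 25
A_4→A_5: (-10)(-3) − (-3)(-7) = 9
A_5→A_6: (-3)(-6) − (13)(-3) = 57
A_6→A_7: (13)(5) − (5)(-6) = 95
A_7→A_1: (5)(6) − (-5)(5) = 55
Σ = 501
Area = |Σ|/2 = 250.5.
Hole:
Σ = (-11) + (-6) + (18) = 1
Area = |Σ|/2 = 0.5.
Net area = 250.5 − 0.5 = 250.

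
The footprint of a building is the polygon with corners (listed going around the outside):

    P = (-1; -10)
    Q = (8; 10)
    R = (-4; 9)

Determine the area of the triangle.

Apply Gauss's area formula: 2A = Σ (x_i·y_{i+1} − x_{i+1}·y_i), indices taken mod 3.
Cross-terms: 70, 112, 49  ⇒  Σ = 231
Area = |Σ|/2 = 115.5.

115.5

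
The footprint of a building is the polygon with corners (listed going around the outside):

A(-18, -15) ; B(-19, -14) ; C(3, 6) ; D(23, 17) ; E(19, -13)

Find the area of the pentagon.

Apply Gauss's area formula: 2A = Σ (x_i·y_{i+1} − x_{i+1}·y_i), indices taken mod 5.
A→B: (-18)(-14) − (-19)(-15) = -33
B→C: (-19)(6) − (3)(-14) = -72
C→D: (3)(17) − (23)(6) = -87
D→E: (23)(-13) − (19)(17) = -622
E→A: (19)(-15) − (-18)(-13) = -519
Σ = -1333
Area = |Σ|/2 = 666.5.

666.5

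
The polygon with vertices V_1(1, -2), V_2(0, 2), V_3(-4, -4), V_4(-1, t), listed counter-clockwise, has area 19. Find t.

The doubled signed area Σ (x_i y_{i+1} − x_{i+1} y_i) is linear in t.
With t=0 it equals 8; the coefficient of t is -5 (from the two edges through V_4).
So -5·t + 8 = 2·19 = 38 ⇒ t = -6.

-6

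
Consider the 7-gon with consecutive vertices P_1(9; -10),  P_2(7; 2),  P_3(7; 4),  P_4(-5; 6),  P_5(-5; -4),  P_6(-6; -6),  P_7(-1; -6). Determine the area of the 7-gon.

157

Apply the shoelace (surveyor's) formula: 2A = Σ (x_i·y_{i+1} − x_{i+1}·y_i), indices taken mod 7.
P_1→P_2: (9)(2) − (7)(-10) = 88
P_2→P_3: (7)(4) − (7)(2) = 14
P_3→P_4: (7)(6) − (-5)(4) = 62
P_4→P_5: (-5)(-4) − (-5)(6) = 50
P_5→P_6: (-5)(-6) − (-6)(-4) = 6
P_6→P_7: (-6)(-6) − (-1)(-6) = 30
P_7→P_1: (-1)(-10) − (9)(-6) = 64
Σ = 314
Area = |Σ|/2 = 157.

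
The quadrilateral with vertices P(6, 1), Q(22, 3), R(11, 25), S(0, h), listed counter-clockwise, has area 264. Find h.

3

Write out the shoelace sum; only the two edges meeting at S involve h:
2·Area = [(11·h − 0·25) + (0·1 − 6·h)] + 513
       = 5·h + 513 = 528
⇒ h = 3.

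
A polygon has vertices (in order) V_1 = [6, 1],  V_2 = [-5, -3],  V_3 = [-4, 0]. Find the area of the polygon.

Apply the surveyor's formula: 2A = Σ (x_i·y_{i+1} − x_{i+1}·y_i), indices taken mod 3.
Σ = (-13) + (-12) + (-4) = -29
Area = |Σ|/2 = 14.5.

14.5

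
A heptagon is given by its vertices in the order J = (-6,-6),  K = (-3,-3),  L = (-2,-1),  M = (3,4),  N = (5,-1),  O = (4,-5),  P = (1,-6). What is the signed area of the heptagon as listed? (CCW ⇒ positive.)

Cross-terms: 0, -3, -5, -23, -21, -19, -42  ⇒  Σ = -113
Signed area = Σ/2 = -56.5 (negative ⇒ clockwise traversal).

-56.5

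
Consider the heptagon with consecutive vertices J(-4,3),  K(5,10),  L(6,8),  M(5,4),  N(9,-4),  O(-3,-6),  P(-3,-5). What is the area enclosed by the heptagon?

122.5

Apply the surveyor's formula: 2A = Σ (x_i·y_{i+1} − x_{i+1}·y_i), indices taken mod 7.
Σ = (-55) + (-20) + (-16) + (-56) + (-66) + (-3) + (-29) = -245
Area = |Σ|/2 = 122.5.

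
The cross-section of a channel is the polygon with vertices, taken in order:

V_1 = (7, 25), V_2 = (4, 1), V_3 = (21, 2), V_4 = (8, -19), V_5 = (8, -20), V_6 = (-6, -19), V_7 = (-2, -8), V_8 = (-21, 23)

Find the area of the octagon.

V_1→V_2: (7)(1) − (4)(25) = -93
V_2→V_3: (4)(2) − (21)(1) = -13
V_3→V_4: (21)(-19) − (8)(2) = -415
V_4→V_5: (8)(-20) − (8)(-19) = -8
V_5→V_6: (8)(-19) − (-6)(-20) = -272
V_6→V_7: (-6)(-8) − (-2)(-19) = 10
V_7→V_8: (-2)(23) − (-21)(-8) = -214
V_8→V_1: (-21)(25) − (7)(23) = -686
Σ = -1691
Area = |Σ|/2 = 845.5.

845.5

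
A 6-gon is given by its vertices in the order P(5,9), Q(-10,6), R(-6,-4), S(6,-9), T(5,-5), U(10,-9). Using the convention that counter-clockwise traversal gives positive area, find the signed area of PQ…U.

Σ = (120) + (76) + (78) + (15) + (5) + (135) = 429
Signed area = Σ/2 = 214.5 (positive ⇒ counter-clockwise traversal).

214.5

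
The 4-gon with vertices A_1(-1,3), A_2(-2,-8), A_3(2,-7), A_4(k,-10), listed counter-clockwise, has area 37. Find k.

Write out the shoelace sum; only the two edges meeting at A_4 involve k:
2·Area = [(2·(-10) − k·(-7)) + (k·3 − (-1)·(-10))] + 44
       = 10·k + 14 = 74
⇒ k = 6.

6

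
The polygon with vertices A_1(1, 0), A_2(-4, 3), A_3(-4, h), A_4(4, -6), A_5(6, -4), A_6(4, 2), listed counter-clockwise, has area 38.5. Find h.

1

The doubled signed area Σ (x_i y_{i+1} − x_{i+1} y_i) is linear in h.
With h=0 it equals 85; the coefficient of h is -8 (from the two edges through A_3).
So -8·h + 85 = 2·38.5 = 77 ⇒ h = 1.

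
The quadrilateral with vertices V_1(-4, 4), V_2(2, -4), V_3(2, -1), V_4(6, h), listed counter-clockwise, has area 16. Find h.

-2

Write out the shoelace sum; only the two edges meeting at V_4 involve h:
2·Area = [(2·h − 6·(-1)) + (6·4 − (-4)·h)] + 14
       = 6·h + 44 = 32
⇒ h = -2.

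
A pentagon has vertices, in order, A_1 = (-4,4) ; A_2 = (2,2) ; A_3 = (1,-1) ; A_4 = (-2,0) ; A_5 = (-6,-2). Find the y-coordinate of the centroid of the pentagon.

17/15

Apply the surveyor's formula. First the cross-terms c_i = x_i·y_{i+1} − x_{i+1}·y_i:
  -16, -4, -2, 4, -32  ⇒  2A = -50, A = -25.
Then Σ (y_i + y_{i+1})·c_i = -170, so ȳ = -170 / (6·(-25)) = 17/15.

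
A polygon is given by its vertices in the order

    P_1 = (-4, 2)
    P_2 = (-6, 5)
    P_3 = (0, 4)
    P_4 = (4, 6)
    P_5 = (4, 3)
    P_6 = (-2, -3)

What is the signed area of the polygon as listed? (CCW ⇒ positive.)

P_1→P_2: (-4)(5) − (-6)(2) = -8
P_2→P_3: (-6)(4) − (0)(5) = -24
P_3→P_4: (0)(6) − (4)(4) = -16
P_4→P_5: (4)(3) − (4)(6) = -12
P_5→P_6: (4)(-3) − (-2)(3) = -6
P_6→P_1: (-2)(2) − (-4)(-3) = -16
Σ = -82
Signed area = Σ/2 = -41 (negative ⇒ clockwise traversal).

-41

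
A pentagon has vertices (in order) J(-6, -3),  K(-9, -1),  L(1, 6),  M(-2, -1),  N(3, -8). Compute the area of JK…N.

Apply the shoelace formula: 2A = Σ (x_i·y_{i+1} − x_{i+1}·y_i), indices taken mod 5.
Σ = (-21) + (-53) + (11) + (19) + (-57) = -101
Area = |Σ|/2 = 50.5.

50.5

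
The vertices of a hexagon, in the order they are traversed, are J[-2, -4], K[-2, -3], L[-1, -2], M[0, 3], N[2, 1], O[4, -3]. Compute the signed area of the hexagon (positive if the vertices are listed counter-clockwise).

Apply the surveyor's formula: 2A = Σ (x_i·y_{i+1} − x_{i+1}·y_i), indices taken mod 6.
Cross-terms: -2, 1, -3, -6, -10, -22  ⇒  Σ = -42
Signed area = Σ/2 = -21 (negative ⇒ clockwise traversal).

-21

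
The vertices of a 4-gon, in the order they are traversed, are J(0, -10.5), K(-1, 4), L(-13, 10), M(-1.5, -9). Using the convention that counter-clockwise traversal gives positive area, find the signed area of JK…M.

89.625

Cross-terms: -10.5, 42, 132, 15.75  ⇒  Σ = 179.25
Signed area = Σ/2 = 89.625 (positive ⇒ counter-clockwise traversal).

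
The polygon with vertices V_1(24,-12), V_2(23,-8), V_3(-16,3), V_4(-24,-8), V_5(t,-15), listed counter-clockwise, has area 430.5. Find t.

The doubled signed area Σ (x_i y_{i+1} − x_{i+1} y_i) is linear in t.
With t=0 it equals 945; the coefficient of t is -4 (from the two edges through V_5).
So -4·t + 945 = 2·430.5 = 861 ⇒ t = 21.

21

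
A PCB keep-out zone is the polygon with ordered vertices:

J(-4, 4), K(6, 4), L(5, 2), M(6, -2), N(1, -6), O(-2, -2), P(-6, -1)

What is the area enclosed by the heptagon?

Apply the surveyor's formula: 2A = Σ (x_i·y_{i+1} − x_{i+1}·y_i), indices taken mod 7.
Cross-terms: -40, -8, -22, -34, -14, -10, -28  ⇒  Σ = -156
Area = |Σ|/2 = 78.

78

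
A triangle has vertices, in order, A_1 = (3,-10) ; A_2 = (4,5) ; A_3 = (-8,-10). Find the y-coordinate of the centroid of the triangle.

-5

Apply Gauss's area formula. First the cross-terms c_i = x_i·y_{i+1} − x_{i+1}·y_i:
  55, 0, 110  ⇒  2A = 165, A = 82.5.
Then Σ (y_i + y_{i+1})·c_i = -2475, so ȳ = -2475 / (6·82.5) = -5.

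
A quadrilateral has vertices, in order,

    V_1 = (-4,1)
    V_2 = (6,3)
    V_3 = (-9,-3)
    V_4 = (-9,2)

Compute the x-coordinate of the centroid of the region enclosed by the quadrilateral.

-152/33

Apply the shoelace (surveyor's) formula. First the cross-terms c_i = x_i·y_{i+1} − x_{i+1}·y_i:
  -18, 9, -45, -1  ⇒  2A = -55, A = -27.5.
Then Σ (x_i + x_{i+1})·c_i = 760, so x̄ = 760 / (6·(-27.5)) = -152/33.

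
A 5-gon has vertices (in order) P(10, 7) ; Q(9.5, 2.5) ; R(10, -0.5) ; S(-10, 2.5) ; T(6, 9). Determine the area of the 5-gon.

102.125

Apply the surveyor's formula: 2A = Σ (x_i·y_{i+1} − x_{i+1}·y_i), indices taken mod 5.
P→Q: (10)(2.5) − (9.5)(7) = -41.5
Q→R: (9.5)(-0.5) − (10)(2.5) = -29.75
R→S: (10)(2.5) − (-10)(-0.5) = 20
S→T: (-10)(9) − (6)(2.5) = -105
T→P: (6)(7) − (10)(9) = -48
Σ = -204.25
Area = |Σ|/2 = 102.125.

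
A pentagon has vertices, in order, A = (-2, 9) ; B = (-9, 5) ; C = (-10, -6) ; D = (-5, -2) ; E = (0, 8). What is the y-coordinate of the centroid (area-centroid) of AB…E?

334/141

Apply the surveyor's formula. First the cross-terms c_i = x_i·y_{i+1} − x_{i+1}·y_i:
  71, 104, -10, -40, 16  ⇒  2A = 141, A = 70.5.
Then Σ (y_i + y_{i+1})·c_i = 1002, so ȳ = 1002 / (6·70.5) = 334/141.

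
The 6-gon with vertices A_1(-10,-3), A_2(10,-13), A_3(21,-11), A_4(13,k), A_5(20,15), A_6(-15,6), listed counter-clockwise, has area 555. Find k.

-1

Write out the shoelace sum; only the two edges meeting at A_4 involve k:
2·Area = [(21·k − 13·(-11)) + (13·15 − 20·k)] + 773
       = 1·k + 1111 = 1110
⇒ k = -1.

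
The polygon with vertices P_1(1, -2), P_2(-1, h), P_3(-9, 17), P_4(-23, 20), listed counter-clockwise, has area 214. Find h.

Write out the shoelace sum; only the two edges meeting at P_2 involve h:
2·Area = [(1·h − (-1)·(-2)) + ((-1)·17 − (-9)·h)] + 237
       = 10·h + 218 = 428
⇒ h = 21.

21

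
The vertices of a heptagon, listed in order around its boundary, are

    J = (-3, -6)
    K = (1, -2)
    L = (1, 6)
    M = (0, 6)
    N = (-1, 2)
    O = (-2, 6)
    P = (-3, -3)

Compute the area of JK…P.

Apply the surveyor's formula: 2A = Σ (x_i·y_{i+1} − x_{i+1}·y_i), indices taken mod 7.
Cross-terms: 12, 8, 6, 6, -2, 24, 9  ⇒  Σ = 63
Area = |Σ|/2 = 31.5.

31.5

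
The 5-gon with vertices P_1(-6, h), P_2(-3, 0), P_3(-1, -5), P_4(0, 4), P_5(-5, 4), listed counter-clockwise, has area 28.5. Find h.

Write out the shoelace sum; only the two edges meeting at P_1 involve h:
2·Area = [((-5)·h − (-6)·4) + ((-6)·0 − (-3)·h)] + 31
       = -2·h + 55 = 57
⇒ h = -1.

-1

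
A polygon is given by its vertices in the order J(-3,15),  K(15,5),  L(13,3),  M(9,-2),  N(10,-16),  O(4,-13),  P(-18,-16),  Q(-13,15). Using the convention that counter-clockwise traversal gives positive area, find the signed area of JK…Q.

-714.5

Apply the surveyor's formula: 2A = Σ (x_i·y_{i+1} − x_{i+1}·y_i), indices taken mod 8.
J→K: (-3)(5) − (15)(15) = -240
K→L: (15)(3) − (13)(5) = -20
L→M: (13)(-2) − (9)(3) = -53
M→N: (9)(-16) − (10)(-2) = -124
N→O: (10)(-13) − (4)(-16) = -66
O→P: (4)(-16) − (-18)(-13) = -298
P→Q: (-18)(15) − (-13)(-16) = -478
Q→J: (-13)(15) − (-3)(15) = -150
Σ = -1429
Signed area = Σ/2 = -714.5 (negative ⇒ clockwise traversal).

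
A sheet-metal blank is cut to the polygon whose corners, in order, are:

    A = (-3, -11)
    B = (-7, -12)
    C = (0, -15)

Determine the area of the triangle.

9.5

Apply the surveyor's formula: 2A = Σ (x_i·y_{i+1} − x_{i+1}·y_i), indices taken mod 3.
Σ = (-41) + (105) + (-45) = 19
Area = |Σ|/2 = 9.5.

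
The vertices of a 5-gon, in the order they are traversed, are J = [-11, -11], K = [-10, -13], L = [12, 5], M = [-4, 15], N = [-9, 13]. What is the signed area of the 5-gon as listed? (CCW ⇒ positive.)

Cross-terms: 33, 106, 200, 83, 242  ⇒  Σ = 664
Signed area = Σ/2 = 332 (positive ⇒ counter-clockwise traversal).

332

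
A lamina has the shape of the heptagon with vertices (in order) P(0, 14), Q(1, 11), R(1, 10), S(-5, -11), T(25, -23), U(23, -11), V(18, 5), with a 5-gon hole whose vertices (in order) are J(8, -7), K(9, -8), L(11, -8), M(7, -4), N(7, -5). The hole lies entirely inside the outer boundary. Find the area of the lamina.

Outer boundary:
Apply Gauss's area formula: 2A = Σ (x_i·y_{i+1} − x_{i+1}·y_i), indices taken mod 7.
Σ = (-14) + (-1) + (39) + (390) + (254) + (313) + (252) = 1233
Area = |Σ|/2 = 616.5.
Hole:
Cross-terms: -1, 16, 12, -7, -9  ⇒  Σ = 11
Area = |Σ|/2 = 5.5.
Net area = 616.5 − 5.5 = 611.

611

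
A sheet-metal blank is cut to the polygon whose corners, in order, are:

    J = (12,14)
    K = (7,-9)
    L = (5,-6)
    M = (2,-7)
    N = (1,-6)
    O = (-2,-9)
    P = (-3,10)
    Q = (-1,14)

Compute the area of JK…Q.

Apply the shoelace (surveyor's) formula: 2A = Σ (x_i·y_{i+1} − x_{i+1}·y_i), indices taken mod 8.
Σ = (-206) + (3) + (-23) + (-5) + (-21) + (-47) + (-32) + (-182) = -513
Area = |Σ|/2 = 256.5.

256.5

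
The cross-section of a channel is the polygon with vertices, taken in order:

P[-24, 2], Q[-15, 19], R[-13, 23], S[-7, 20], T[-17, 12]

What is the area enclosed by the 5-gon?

56.5

Apply the shoelace formula: 2A = Σ (x_i·y_{i+1} − x_{i+1}·y_i), indices taken mod 5.
Σ = (-426) + (-98) + (-99) + (256) + (254) = -113
Area = |Σ|/2 = 56.5.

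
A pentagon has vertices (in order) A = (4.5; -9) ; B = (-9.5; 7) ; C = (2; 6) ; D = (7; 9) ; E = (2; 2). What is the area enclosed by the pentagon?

Apply Gauss's area formula: 2A = Σ (x_i·y_{i+1} − x_{i+1}·y_i), indices taken mod 5.
Cross-terms: -54, -71, -24, -4, -27  ⇒  Σ = -180
Area = |Σ|/2 = 90.

90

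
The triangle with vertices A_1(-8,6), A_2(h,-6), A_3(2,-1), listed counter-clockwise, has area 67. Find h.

-10

The doubled signed area Σ (x_i y_{i+1} − x_{i+1} y_i) is linear in h.
With h=0 it equals 64; the coefficient of h is -7 (from the two edges through A_2).
So -7·h + 64 = 2·67 = 134 ⇒ h = -10.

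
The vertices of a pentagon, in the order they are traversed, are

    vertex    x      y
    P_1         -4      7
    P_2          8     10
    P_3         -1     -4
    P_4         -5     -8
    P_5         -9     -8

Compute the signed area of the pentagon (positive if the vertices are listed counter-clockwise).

Apply the shoelace formula: 2A = Σ (x_i·y_{i+1} − x_{i+1}·y_i), indices taken mod 5.
Σ = (-96) + (-22) + (-12) + (-32) + (-95) = -257
Signed area = Σ/2 = -128.5 (negative ⇒ clockwise traversal).

-128.5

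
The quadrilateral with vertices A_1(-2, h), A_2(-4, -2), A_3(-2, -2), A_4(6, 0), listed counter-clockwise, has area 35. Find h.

5

The doubled signed area Σ (x_i y_{i+1} − x_{i+1} y_i) is linear in h.
With h=0 it equals 20; the coefficient of h is 10 (from the two edges through A_1).
So 10·h + 20 = 2·35 = 70 ⇒ h = 5.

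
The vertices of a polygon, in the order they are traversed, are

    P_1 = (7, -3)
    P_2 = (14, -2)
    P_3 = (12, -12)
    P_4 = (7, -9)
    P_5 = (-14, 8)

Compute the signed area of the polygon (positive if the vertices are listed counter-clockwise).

Apply Gauss's area formula: 2A = Σ (x_i·y_{i+1} − x_{i+1}·y_i), indices taken mod 5.
Σ = (28) + (-144) + (-24) + (-70) + (-14) = -224
Signed area = Σ/2 = -112 (negative ⇒ clockwise traversal).

-112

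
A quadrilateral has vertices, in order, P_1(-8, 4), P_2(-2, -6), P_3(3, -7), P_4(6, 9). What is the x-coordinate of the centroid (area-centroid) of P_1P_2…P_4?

Apply the shoelace (surveyor's) formula. First the cross-terms c_i = x_i·y_{i+1} − x_{i+1}·y_i:
  56, 32, 69, 96  ⇒  2A = 253, A = 126.5.
Then Σ (x_i + x_{i+1})·c_i = -99, so x̄ = -99 / (6·126.5) = -3/23.

-3/23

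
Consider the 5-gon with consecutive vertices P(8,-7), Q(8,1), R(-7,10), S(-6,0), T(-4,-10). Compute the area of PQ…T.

Apply Gauss's area formula: 2A = Σ (x_i·y_{i+1} − x_{i+1}·y_i), indices taken mod 5.
Σ = (64) + (87) + (60) + (60) + (108) = 379
Area = |Σ|/2 = 189.5.

189.5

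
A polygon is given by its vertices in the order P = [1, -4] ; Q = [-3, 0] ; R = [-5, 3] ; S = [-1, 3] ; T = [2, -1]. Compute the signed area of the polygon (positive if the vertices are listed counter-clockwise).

Σ = (-12) + (-9) + (-12) + (-5) + (-7) = -45
Signed area = Σ/2 = -22.5 (negative ⇒ clockwise traversal).

-22.5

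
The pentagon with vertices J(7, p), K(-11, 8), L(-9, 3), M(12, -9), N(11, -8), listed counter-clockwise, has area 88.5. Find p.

-1

The doubled signed area Σ (x_i y_{i+1} − x_{i+1} y_i) is linear in p.
With p=0 it equals 199; the coefficient of p is 22 (from the two edges through J).
So 22·p + 199 = 2·88.5 = 177 ⇒ p = -1.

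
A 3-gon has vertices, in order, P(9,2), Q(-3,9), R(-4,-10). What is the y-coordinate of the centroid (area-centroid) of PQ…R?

1/3

Apply the shoelace formula. First the cross-terms c_i = x_i·y_{i+1} − x_{i+1}·y_i:
  87, 66, 82  ⇒  2A = 235, A = 117.5.
Then Σ (y_i + y_{i+1})·c_i = 235, so ȳ = 235 / (6·117.5) = 1/3.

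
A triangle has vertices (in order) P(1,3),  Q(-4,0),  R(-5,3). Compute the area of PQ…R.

Σ = (12) + (-12) + (-18) = -18
Area = |Σ|/2 = 9.

9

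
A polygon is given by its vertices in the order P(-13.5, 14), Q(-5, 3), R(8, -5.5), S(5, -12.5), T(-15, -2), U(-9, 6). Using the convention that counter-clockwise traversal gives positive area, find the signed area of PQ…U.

Σ = (29.5) + (3.5) + (-72.5) + (-197.5) + (-108) + (-45) = -390
Signed area = Σ/2 = -195 (negative ⇒ clockwise traversal).

-195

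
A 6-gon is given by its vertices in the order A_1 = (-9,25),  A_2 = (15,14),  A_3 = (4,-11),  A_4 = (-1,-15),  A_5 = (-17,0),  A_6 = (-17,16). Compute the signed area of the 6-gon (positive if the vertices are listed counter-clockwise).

Cross-terms: -501, -221, -71, -255, -272, -281  ⇒  Σ = -1601
Signed area = Σ/2 = -800.5 (negative ⇒ clockwise traversal).

-800.5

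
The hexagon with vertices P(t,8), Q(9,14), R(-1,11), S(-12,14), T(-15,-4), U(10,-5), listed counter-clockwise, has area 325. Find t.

2

Write out the shoelace sum; only the two edges meeting at P involve t:
2·Area = [(10·8 − t·(-5)) + (t·14 − 9·8)] + 604
       = 19·t + 612 = 650
⇒ t = 2.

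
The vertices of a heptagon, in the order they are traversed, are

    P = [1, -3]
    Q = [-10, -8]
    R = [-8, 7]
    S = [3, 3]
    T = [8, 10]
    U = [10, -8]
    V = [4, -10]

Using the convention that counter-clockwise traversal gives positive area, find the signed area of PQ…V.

Σ = (-38) + (-134) + (-45) + (6) + (-164) + (-68) + (-2) = -445
Signed area = Σ/2 = -222.5 (negative ⇒ clockwise traversal).

-222.5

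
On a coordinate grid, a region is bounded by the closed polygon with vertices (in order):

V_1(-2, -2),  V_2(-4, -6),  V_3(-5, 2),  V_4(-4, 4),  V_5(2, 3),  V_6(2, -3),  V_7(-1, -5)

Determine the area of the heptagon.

Apply the shoelace formula: 2A = Σ (x_i·y_{i+1} − x_{i+1}·y_i), indices taken mod 7.
Σ = (4) + (-38) + (-12) + (-20) + (-12) + (-13) + (-8) = -99
Area = |Σ|/2 = 49.5.

49.5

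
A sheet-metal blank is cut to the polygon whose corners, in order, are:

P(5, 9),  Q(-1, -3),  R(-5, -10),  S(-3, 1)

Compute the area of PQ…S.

39

Apply the shoelace (surveyor's) formula: 2A = Σ (x_i·y_{i+1} − x_{i+1}·y_i), indices taken mod 4.
P→Q: (5)(-3) − (-1)(9) = -6
Q→R: (-1)(-10) − (-5)(-3) = -5
R→S: (-5)(1) − (-3)(-10) = -35
S→P: (-3)(9) − (5)(1) = -32
Σ = -78
Area = |Σ|/2 = 39.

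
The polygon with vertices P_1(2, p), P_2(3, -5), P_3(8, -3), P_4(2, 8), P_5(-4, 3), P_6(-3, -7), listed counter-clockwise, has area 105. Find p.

-5

The doubled signed area Σ (x_i y_{i+1} − x_{i+1} y_i) is linear in p.
With p=0 it equals 180; the coefficient of p is -6 (from the two edges through P_1).
So -6·p + 180 = 2·105 = 210 ⇒ p = -5.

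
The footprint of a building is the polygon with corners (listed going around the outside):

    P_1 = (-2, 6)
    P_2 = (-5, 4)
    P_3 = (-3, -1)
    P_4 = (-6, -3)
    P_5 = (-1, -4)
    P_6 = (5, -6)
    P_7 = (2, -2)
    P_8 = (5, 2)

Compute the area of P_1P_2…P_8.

Apply the shoelace formula: 2A = Σ (x_i·y_{i+1} − x_{i+1}·y_i), indices taken mod 8.
P_1→P_2: (-2)(4) − (-5)(6) = 22
P_2→P_3: (-5)(-1) − (-3)(4) = 17
P_3→P_4: (-3)(-3) − (-6)(-1) = 3
P_4→P_5: (-6)(-4) − (-1)(-3) = 21
P_5→P_6: (-1)(-6) − (5)(-4) = 26
P_6→P_7: (5)(-2) − (2)(-6) = 2
P_7→P_8: (2)(2) − (5)(-2) = 14
P_8→P_1: (5)(6) − (-2)(2) = 34
Σ = 139
Area = |Σ|/2 = 69.5.

69.5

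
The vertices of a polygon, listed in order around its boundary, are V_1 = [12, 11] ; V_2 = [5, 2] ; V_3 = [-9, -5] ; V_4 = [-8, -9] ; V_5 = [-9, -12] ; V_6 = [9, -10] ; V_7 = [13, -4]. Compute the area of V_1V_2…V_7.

Cross-terms: -31, -7, 41, 15, 198, 94, 191  ⇒  Σ = 501
Area = |Σ|/2 = 250.5.

250.5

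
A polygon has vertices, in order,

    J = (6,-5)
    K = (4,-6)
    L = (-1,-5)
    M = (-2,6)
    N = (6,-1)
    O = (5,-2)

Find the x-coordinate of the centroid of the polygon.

1.625

Apply the shoelace formula. First the cross-terms c_i = x_i·y_{i+1} − x_{i+1}·y_i:
  -16, -26, -16, -34, -7, -13  ⇒  2A = -112, A = -56.
Then Σ (x_i + x_{i+1})·c_i = -546, so x̄ = -546 / (6·(-56)) = 1.625.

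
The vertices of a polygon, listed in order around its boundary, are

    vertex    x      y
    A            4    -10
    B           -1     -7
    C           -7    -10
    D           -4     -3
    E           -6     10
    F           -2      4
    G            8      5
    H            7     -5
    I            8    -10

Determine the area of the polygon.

Apply the surveyor's formula: 2A = Σ (x_i·y_{i+1} − x_{i+1}·y_i), indices taken mod 9.
Cross-terms: -38, -39, -19, -58, -4, -42, -75, -30, -40  ⇒  Σ = -345
Area = |Σ|/2 = 172.5.

172.5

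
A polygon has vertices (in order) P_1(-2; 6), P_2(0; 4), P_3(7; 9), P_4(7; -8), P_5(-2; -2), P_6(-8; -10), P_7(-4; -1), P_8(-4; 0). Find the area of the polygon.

120.5

P_1→P_2: (-2)(4) − (0)(6) = -8
P_2→P_3: (0)(9) − (7)(4) = -28
P_3→P_4: (7)(-8) − (7)(9) = -119
P_4→P_5: (7)(-2) − (-2)(-8) = -30
P_5→P_6: (-2)(-10) − (-8)(-2) = 4
P_6→P_7: (-8)(-1) − (-4)(-10) = -32
P_7→P_8: (-4)(0) − (-4)(-1) = -4
P_8→P_1: (-4)(6) − (-2)(0) = -24
Σ = -241
Area = |Σ|/2 = 120.5.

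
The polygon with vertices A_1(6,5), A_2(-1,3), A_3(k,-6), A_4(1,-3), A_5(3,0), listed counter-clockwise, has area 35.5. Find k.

The doubled signed area Σ (x_i y_{i+1} − x_{i+1} y_i) is linear in k.
With k=0 it equals 59; the coefficient of k is -6 (from the two edges through A_3).
So -6·k + 59 = 2·35.5 = 71 ⇒ k = -2.

-2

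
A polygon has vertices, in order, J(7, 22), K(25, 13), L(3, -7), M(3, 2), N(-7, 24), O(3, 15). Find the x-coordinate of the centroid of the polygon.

Apply the surveyor's formula. First the cross-terms c_i = x_i·y_{i+1} − x_{i+1}·y_i:
  -459, -214, 27, 86, -177, -39  ⇒  2A = -776, A = -388.
Then Σ (x_i + x_{i+1})·c_i = -20544, so x̄ = -20544 / (6·(-388)) = 856/97.

856/97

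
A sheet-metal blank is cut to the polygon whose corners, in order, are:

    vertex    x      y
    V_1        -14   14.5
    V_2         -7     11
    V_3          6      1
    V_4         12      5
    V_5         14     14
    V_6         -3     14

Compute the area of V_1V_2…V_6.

Apply Gauss's area formula: 2A = Σ (x_i·y_{i+1} − x_{i+1}·y_i), indices taken mod 6.
Σ = (-52.5) + (-73) + (18) + (98) + (238) + (152.5) = 381
Area = |Σ|/2 = 190.5.

190.5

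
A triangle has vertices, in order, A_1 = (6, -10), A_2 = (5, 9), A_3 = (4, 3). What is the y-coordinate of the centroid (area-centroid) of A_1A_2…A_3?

Apply the surveyor's formula. First the cross-terms c_i = x_i·y_{i+1} − x_{i+1}·y_i:
  104, -21, -58  ⇒  2A = 25, A = 12.5.
Then Σ (y_i + y_{i+1})·c_i = 50, so ȳ = 50 / (6·12.5) = 2/3.

2/3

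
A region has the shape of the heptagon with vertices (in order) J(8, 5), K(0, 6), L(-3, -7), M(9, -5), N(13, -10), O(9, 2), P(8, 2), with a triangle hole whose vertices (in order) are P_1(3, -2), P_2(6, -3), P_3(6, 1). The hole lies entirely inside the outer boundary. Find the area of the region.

Outer boundary:
Cross-terms: 48, 18, 78, -25, 116, 2, 24  ⇒  Σ = 261
Area = |Σ|/2 = 130.5.
Hole:
P_1→P_2: (3)(-3) − (6)(-2) = 3
P_2→P_3: (6)(1) − (6)(-3) = 24
P_3→P_1: (6)(-2) − (3)(1) = -15
Σ = 12
Area = |Σ|/2 = 6.
Net area = 130.5 − 6 = 124.5.

124.5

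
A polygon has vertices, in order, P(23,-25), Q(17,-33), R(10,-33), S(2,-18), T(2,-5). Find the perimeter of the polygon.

76

|PQ| = √((-6)² + (-8)²) = √100 = 10
|QR| = √((-7)² + (0)²) = √49 = 7
|RS| = √((-8)² + (15)²) = √289 = 17
|ST| = √((0)² + (13)²) = √169 = 13
|TP| = √((21)² + (-20)²) = √841 = 29
Perimeter = 10 + 7 + 17 + 13 + 29 = 76.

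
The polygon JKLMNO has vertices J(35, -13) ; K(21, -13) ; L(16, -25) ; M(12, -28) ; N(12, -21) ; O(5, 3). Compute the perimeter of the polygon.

98

|JK| = √((-14)² + (0)²) = √196 = 14
|KL| = √((-5)² + (-12)²) = √169 = 13
|LM| = √((-4)² + (-3)²) = √25 = 5
|MN| = √((0)² + (7)²) = √49 = 7
|NO| = √((-7)² + (24)²) = √625 = 25
|OJ| = √((30)² + (-16)²) = √1156 = 34
Perimeter = 14 + 13 + 5 + 7 + 25 + 34 = 98.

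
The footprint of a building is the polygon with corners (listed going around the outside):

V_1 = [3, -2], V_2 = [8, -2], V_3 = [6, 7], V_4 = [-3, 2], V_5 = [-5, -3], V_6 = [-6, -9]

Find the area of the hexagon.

Apply the shoelace formula: 2A = Σ (x_i·y_{i+1} − x_{i+1}·y_i), indices taken mod 6.
V_1→V_2: (3)(-2) − (8)(-2) = 10
V_2→V_3: (8)(7) − (6)(-2) = 68
V_3→V_4: (6)(2) − (-3)(7) = 33
V_4→V_5: (-3)(-3) − (-5)(2) = 19
V_5→V_6: (-5)(-9) − (-6)(-3) = 27
V_6→V_1: (-6)(-2) − (3)(-9) = 39
Σ = 196
Area = |Σ|/2 = 98.

98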